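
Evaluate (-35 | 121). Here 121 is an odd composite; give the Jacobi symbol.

1

First reduce: -35 ≡ 86 (mod 121).
Pull out 2: since 121 ≡ 1 (mod 8), (2/121) = +1.
Reciprocity: 43 ≡ 3 and 121 ≡ 1 (mod 4), so (43/121) = +(121/43).
Reduce top mod 43: now compute (35/43).
Reciprocity: 35 ≡ 3 and 43 ≡ 3 (mod 4), so (35/43) = −(43/35).
Reduce top mod 35: now compute (8/35).
Pull out 2^3: since 35 ≡ 3 (mod 8), (2/35) = -1, so (2/35)^3 = -1.
Reached (1/35) = 1. Collecting the sign flips along the way, the symbol is +1.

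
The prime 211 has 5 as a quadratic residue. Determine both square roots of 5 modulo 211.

65, 146

Since 211 ≡ 3 (mod 4), a square root of 5 is 5^((211+1)/4) = 5^53 mod 211.
Repeated squaring: 5^2≡25, 5^4≡203, 5^8≡64, 5^16≡87, 5^32≡184 (mod 211).
5^53 = 5^(32+16+4+1) ≡ 65 (mod 211).
Check: 65² = 4225 ≡ 5 (mod 211). The two roots are 65 and 146.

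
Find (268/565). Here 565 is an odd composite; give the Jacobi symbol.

Pull out 2^2: since 565 ≡ 5 (mod 8), (2/565) = -1, so (2/565)^2 = +1.
Reciprocity: 67 ≡ 3 and 565 ≡ 1 (mod 4), so (67/565) = +(565/67).
Reduce top mod 67: now compute (29/67).
Reciprocity: 29 ≡ 1 and 67 ≡ 3 (mod 4), so (29/67) = +(67/29).
Reduce top mod 29: now compute (9/29).
Reciprocity: 9 ≡ 1 and 29 ≡ 1 (mod 4), so (9/29) = +(29/9).
Reduce top mod 9: now compute (2/9).
Pull out 2: since 9 ≡ 1 (mod 8), (2/9) = +1.
Reached (1/9) = 1. Collecting the sign flips along the way, the symbol is +1.

1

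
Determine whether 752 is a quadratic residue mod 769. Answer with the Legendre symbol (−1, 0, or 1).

1

Euler's criterion: (752/769) ≡ 752^384 (mod 769).
752^2 ≡ 289 (mod 769)
752^4 ≡ 469 (mod 769)
752^8 ≡ 27 (mod 769)
752^16 ≡ 729 (mod 769)
752^32 ≡ 62 (mod 769)
752^64 ≡ 768 (mod 769)
752^128 ≡ 1 (mod 769)
752^256 ≡ 1 (mod 769)
752^384 = 752^(256+128) ≡ 1 (mod 769).
Result is 1, so (752/769) = 1.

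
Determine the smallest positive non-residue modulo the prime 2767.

3

(2/2767) = +1, so 2 is a residue.
(3/2767) = −1, so 3 is the smallest positive non-residue mod 2767.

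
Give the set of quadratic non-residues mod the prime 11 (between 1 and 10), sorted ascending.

2 6 7 8 10

Square k = 1,…,5 (k and 11−k give the same square):
1²=1, 2²=4, 3²=9, 4²≡5, 5²≡3 (mod 11).
The residues are {1, 3, 4, 5, 9}; the non-residues are the remaining 5 nonzero classes.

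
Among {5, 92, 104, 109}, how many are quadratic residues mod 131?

2

(5/131) = +1 → QR.
(92/131) = -1 → non-residue.
(104/131) = -1 → non-residue.
(109/131) = +1 → QR.
Total quadratic residues among the 4: 2.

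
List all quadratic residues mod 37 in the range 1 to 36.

Square k = 1,…,18 (k and 37−k give the same square):
1²=1, 2²=4, 3²=9, 4²=16, 5²=25, 6²=36, 7²≡12, 8²≡27, 9²≡7, 10²≡26, 11²≡10, 12²≡33, 13²≡21, 14²≡11, 15²≡3, 16²≡34, 17²≡30, 18²≡28 (mod 37).
So the quadratic residues mod 37 are {1, 3, 4, 7, 9, 10, 11, 12, 16, 21, 25, 26, 27, 28, 30, 33, 34, 36}.

1,3,4,7,9,10,11,12,16,21,25,26,27,28,30,33,34,36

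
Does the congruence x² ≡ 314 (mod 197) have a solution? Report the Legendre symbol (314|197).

-1

First reduce: 314 ≡ 117 (mod 197).
Reciprocity: 117 ≡ 1 and 197 ≡ 1 (mod 4), so (117/197) = +(197/117).
Reduce top mod 117: now compute (80/117).
Pull out 2^4: since 117 ≡ 5 (mod 8), (2/117) = -1, so (2/117)^4 = +1.
Reciprocity: 5 ≡ 1 and 117 ≡ 1 (mod 4), so (5/117) = +(117/5).
Reduce top mod 5: now compute (2/5).
Pull out 2: since 5 ≡ 5 (mod 8), (2/5) = -1.
Reached (1/5) = 1. Collecting the sign flips along the way, the symbol is -1.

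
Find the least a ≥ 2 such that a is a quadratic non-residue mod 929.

3

(2/929) = +1, so 2 is a residue.
(3/929) = −1, so 3 is the smallest positive non-residue mod 929.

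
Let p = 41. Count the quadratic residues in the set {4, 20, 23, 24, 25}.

4

(4/41) = +1 → QR.
(20/41) = +1 → QR.
(23/41) = +1 → QR.
(24/41) = -1 → non-residue.
(25/41) = +1 → QR.
Total quadratic residues among the 5: 4.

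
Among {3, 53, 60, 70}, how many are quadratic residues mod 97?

(3/97) = +1 → QR.
(53/97) = +1 → QR.
(60/97) = -1 → non-residue.
(70/97) = +1 → QR.
Total quadratic residues among the 4: 3.

3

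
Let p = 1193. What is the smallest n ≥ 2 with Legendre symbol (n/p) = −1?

3

(2/1193) = +1, so 2 is a residue.
(3/1193) = −1, so 3 is the smallest positive non-residue mod 1193.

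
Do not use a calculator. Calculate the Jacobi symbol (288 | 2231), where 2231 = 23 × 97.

1

Pull out 2^5: since 2231 ≡ 7 (mod 8), (2/2231) = +1, so (2/2231)^5 = +1.
Reciprocity: 9 ≡ 1 and 2231 ≡ 3 (mod 4), so (9/2231) = +(2231/9).
Reduce top mod 9: now compute (8/9).
Pull out 2^3: since 9 ≡ 1 (mod 8), (2/9) = +1, so (2/9)^3 = +1.
Reached (1/9) = 1. Collecting the sign flips along the way, the symbol is +1.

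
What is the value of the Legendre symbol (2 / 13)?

-1

Pull out 2: since 13 ≡ 5 (mod 8), (2/13) = -1.
Reached (1/13) = 1. Collecting the sign flips along the way, the symbol is -1.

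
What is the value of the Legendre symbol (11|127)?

1

Euler's criterion: (11/127) ≡ 11^63 (mod 127).
11^2 ≡ 121 (mod 127)
11^4 ≡ 36 (mod 127)
11^8 ≡ 26 (mod 127)
11^16 ≡ 41 (mod 127)
11^32 ≡ 30 (mod 127)
11^63 = 11^(32+16+8+4+2+1) ≡ 1 (mod 127).
Result is 1, so (11/127) = 1.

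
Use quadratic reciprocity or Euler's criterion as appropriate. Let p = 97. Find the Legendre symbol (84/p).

-1

Pull out 2^2: since 97 ≡ 1 (mod 8), (2/97) = +1, so (2/97)^2 = +1.
Reciprocity: 21 ≡ 1 and 97 ≡ 1 (mod 4), so (21/97) = +(97/21).
Reduce top mod 21: now compute (13/21).
Reciprocity: 13 ≡ 1 and 21 ≡ 1 (mod 4), so (13/21) = +(21/13).
Reduce top mod 13: now compute (8/13).
Pull out 2^3: since 13 ≡ 5 (mod 8), (2/13) = -1, so (2/13)^3 = -1.
Reached (1/13) = 1. Collecting the sign flips along the way, the symbol is -1.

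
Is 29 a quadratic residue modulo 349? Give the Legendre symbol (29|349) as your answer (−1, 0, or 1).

1

Euler's criterion: (29/349) ≡ 29^174 (mod 349).
29^2 ≡ 143 (mod 349)
29^4 ≡ 207 (mod 349)
29^8 ≡ 271 (mod 349)
29^16 ≡ 151 (mod 349)
29^32 ≡ 116 (mod 349)
29^64 ≡ 194 (mod 349)
29^128 ≡ 293 (mod 349)
29^174 = 29^(128+32+8+4+2) ≡ 1 (mod 349).
Result is 1, so (29/349) = 1.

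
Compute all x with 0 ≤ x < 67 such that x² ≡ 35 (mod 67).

13, 54

Since 67 ≡ 3 (mod 4), a square root of 35 is 35^((67+1)/4) = 35^17 mod 67.
Repeated squaring: 35^2≡19, 35^4≡26, 35^8≡6, 35^16≡36 (mod 67).
35^17 = 35^(16+1) ≡ 54 (mod 67).
Check: 54² = 2916 ≡ 35 (mod 67). The two roots are 13 and 54.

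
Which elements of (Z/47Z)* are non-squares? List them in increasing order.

Square k = 1,…,23 (k and 47−k give the same square):
1²=1, 2²=4, 3²=9, 4²=16, 5²=25, 6²=36, 7²≡2, 8²≡17, 9²≡34, 10²≡6, 11²≡27, 12²≡3, 13²≡28, 14²≡8, 15²≡37, 16²≡21, 17²≡7, 18²≡42, 19²≡32, 20²≡24, 21²≡18, 22²≡14, 23²≡12 (mod 47).
The residues are {1, 2, 3, 4, 6, 7, 8, 9, 12, 14, 16, 17, 18, 21, 24, 25, 27, 28, 32, 34, 36, 37, 42}; the non-residues are the remaining 23 nonzero classes.

5, 10, 11, 13, 15, 19, 20, 22, 23, 26, 29, 30, 31, 33, 35, 38, 39, 40, 41, 43, 44, 45, 46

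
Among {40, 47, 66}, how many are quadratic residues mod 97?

2

(40/97) = -1 → non-residue.
(47/97) = +1 → QR.
(66/97) = +1 → QR.
Total quadratic residues among the 3: 2.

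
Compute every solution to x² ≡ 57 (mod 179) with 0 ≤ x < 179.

86, 93

Since 179 ≡ 3 (mod 4), a square root of 57 is 57^((179+1)/4) = 57^45 mod 179.
Repeated squaring: 57^2≡27, 57^4≡13, 57^8≡169, 57^16≡100, 57^32≡155 (mod 179).
57^45 = 57^(32+8+4+1) ≡ 93 (mod 179).
Check: 93² = 8649 ≡ 57 (mod 179). The two roots are 86 and 93.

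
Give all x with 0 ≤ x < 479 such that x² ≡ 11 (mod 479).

Since 479 ≡ 3 (mod 4), a square root of 11 is 11^((479+1)/4) = 11^120 mod 479.
Repeated squaring: 11^2≡121, 11^4≡271, 11^8≡154, 11^16≡245, 11^32≡150, 11^64≡466 (mod 479).
11^120 = 11^(64+32+16+8) ≡ 421 (mod 479).
Check: 421² = 177241 ≡ 11 (mod 479). The two roots are 58 and 421.

58, 421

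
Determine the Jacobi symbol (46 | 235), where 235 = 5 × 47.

-1

Pull out 2: since 235 ≡ 3 (mod 8), (2/235) = -1.
Reciprocity: 23 ≡ 3 and 235 ≡ 3 (mod 4), so (23/235) = −(235/23).
Reduce top mod 23: now compute (5/23).
Reciprocity: 5 ≡ 1 and 23 ≡ 3 (mod 4), so (5/23) = +(23/5).
Reduce top mod 5: now compute (3/5).
Reciprocity: 3 ≡ 3 and 5 ≡ 1 (mod 4), so (3/5) = +(5/3).
Reduce top mod 3: now compute (2/3).
Pull out 2: since 3 ≡ 3 (mod 8), (2/3) = -1.
Reached (1/3) = 1. Collecting the sign flips along the way, the symbol is -1.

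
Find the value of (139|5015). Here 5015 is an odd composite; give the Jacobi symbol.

-1

Reciprocity: 139 ≡ 3 and 5015 ≡ 3 (mod 4), so (139/5015) = −(5015/139).
Reduce top mod 139: now compute (11/139).
Reciprocity: 11 ≡ 3 and 139 ≡ 3 (mod 4), so (11/139) = −(139/11).
Reduce top mod 11: now compute (7/11).
Reciprocity: 7 ≡ 3 and 11 ≡ 3 (mod 4), so (7/11) = −(11/7).
Reduce top mod 7: now compute (4/7).
Pull out 2^2: since 7 ≡ 7 (mod 8), (2/7) = +1, so (2/7)^2 = +1.
Reached (1/7) = 1. Collecting the sign flips along the way, the symbol is -1.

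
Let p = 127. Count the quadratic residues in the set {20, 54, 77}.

0

(20/127) = -1 → non-residue.
(54/127) = -1 → non-residue.
(77/127) = -1 → non-residue.
Total quadratic residues among the 3: 0.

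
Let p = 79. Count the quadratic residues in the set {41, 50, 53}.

1

(41/79) = -1 → non-residue.
(50/79) = +1 → QR.
(53/79) = -1 → non-residue.
Total quadratic residues among the 3: 1.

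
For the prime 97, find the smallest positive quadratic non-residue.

(2/97) = +1, so 2 is a residue.
(3/97) = +1, so 3 is a residue.
(4/97) = +1, so 4 is a residue.
(5/97) = −1, so 5 is the smallest positive non-residue mod 97.

5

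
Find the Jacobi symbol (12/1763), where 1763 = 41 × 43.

Pull out 2^2: since 1763 ≡ 3 (mod 8), (2/1763) = -1, so (2/1763)^2 = +1.
Reciprocity: 3 ≡ 3 and 1763 ≡ 3 (mod 4), so (3/1763) = −(1763/3).
Reduce top mod 3: now compute (2/3).
Pull out 2: since 3 ≡ 3 (mod 8), (2/3) = -1.
Reached (1/3) = 1. Collecting the sign flips along the way, the symbol is +1.

1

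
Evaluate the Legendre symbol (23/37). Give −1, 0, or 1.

Reciprocity: 23 ≡ 3 and 37 ≡ 1 (mod 4), so (23/37) = +(37/23).
Reduce top mod 23: now compute (14/23).
Pull out 2: since 23 ≡ 7 (mod 8), (2/23) = +1.
Reciprocity: 7 ≡ 3 and 23 ≡ 3 (mod 4), so (7/23) = −(23/7).
Reduce top mod 7: now compute (2/7).
Pull out 2: since 7 ≡ 7 (mod 8), (2/7) = +1.
Reached (1/7) = 1. Collecting the sign flips along the way, the symbol is -1.

-1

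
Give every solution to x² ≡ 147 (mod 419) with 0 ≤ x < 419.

Since 419 ≡ 3 (mod 4), a square root of 147 is 147^((419+1)/4) = 147^105 mod 419.
Repeated squaring: 147^2≡240, 147^4≡197, 147^8≡261, 147^16≡243, 147^32≡389, 147^64≡62 (mod 419).
147^105 = 147^(64+32+8+1) ≡ 203 (mod 419).
Check: 203² = 41209 ≡ 147 (mod 419). The two roots are 203 and 216.

203, 216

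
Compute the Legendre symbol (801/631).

First reduce: 801 ≡ 170 (mod 631).
Pull out 2: since 631 ≡ 7 (mod 8), (2/631) = +1.
Reciprocity: 85 ≡ 1 and 631 ≡ 3 (mod 4), so (85/631) = +(631/85).
Reduce top mod 85: now compute (36/85).
Pull out 2^2: since 85 ≡ 5 (mod 8), (2/85) = -1, so (2/85)^2 = +1.
Reciprocity: 9 ≡ 1 and 85 ≡ 1 (mod 4), so (9/85) = +(85/9).
Reduce top mod 9: now compute (4/9).
Pull out 2^2: since 9 ≡ 1 (mod 8), (2/9) = +1, so (2/9)^2 = +1.
Reached (1/9) = 1. Collecting the sign flips along the way, the symbol is +1.

1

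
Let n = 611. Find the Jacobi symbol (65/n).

0

Reciprocity: 65 ≡ 1 and 611 ≡ 3 (mod 4), so (65/611) = +(611/65).
Reduce top mod 65: now compute (26/65).
Pull out 2: since 65 ≡ 1 (mod 8), (2/65) = +1.
Reciprocity: 13 ≡ 1 and 65 ≡ 1 (mod 4), so (13/65) = +(65/13).
Reduce top mod 13: now compute (0/13).
Top reduces to 0: gcd > 1, so the symbol is 0.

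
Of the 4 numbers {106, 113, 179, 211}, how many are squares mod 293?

1

(106/293) = -1 → non-residue.
(113/293) = -1 → non-residue.
(179/293) = -1 → non-residue.
(211/293) = +1 → QR.
Total quadratic residues among the 4: 1.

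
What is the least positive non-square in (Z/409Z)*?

7

(2/409) = +1, so 2 is a residue.
(3/409) = +1, so 3 is a residue.
(4/409) = +1, so 4 is a residue.
(5/409) = +1, so 5 is a residue.
(6/409) = +1, so 6 is a residue.
(7/409) = −1, so 7 is the smallest positive non-residue mod 409.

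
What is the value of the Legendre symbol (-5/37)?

Euler's criterion: (-5/37) ≡ 32^18 (mod 37).
32^2 ≡ 25 (mod 37)
32^4 ≡ 33 (mod 37)
32^8 ≡ 16 (mod 37)
32^16 ≡ 34 (mod 37)
32^18 = 32^(16+2) ≡ 36 (mod 37).
Result is 36 ≡ −1, so (-5/37) = −1.

-1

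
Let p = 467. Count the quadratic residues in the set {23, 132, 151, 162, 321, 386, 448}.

(23/467) = +1 → QR.
(132/467) = -1 → non-residue.
(151/467) = +1 → QR.
(162/467) = -1 → non-residue.
(321/467) = -1 → non-residue.
(386/467) = -1 → non-residue.
(448/467) = +1 → QR.
Total quadratic residues among the 7: 3.

3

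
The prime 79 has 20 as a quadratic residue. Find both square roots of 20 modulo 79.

Since 79 ≡ 3 (mod 4), a square root of 20 is 20^((79+1)/4) = 20^20 mod 79.
Repeated squaring: 20^2≡5, 20^4≡25, 20^8≡72, 20^16≡49 (mod 79).
20^20 = 20^(16+4) ≡ 40 (mod 79).
Check: 40² = 1600 ≡ 20 (mod 79). The two roots are 39 and 40.

39, 40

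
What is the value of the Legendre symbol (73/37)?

First reduce: 73 ≡ 36 (mod 37).
Pull out 2^2: since 37 ≡ 5 (mod 8), (2/37) = -1, so (2/37)^2 = +1.
Reciprocity: 9 ≡ 1 and 37 ≡ 1 (mod 4), so (9/37) = +(37/9).
Reduce top mod 9: now compute (1/9).
Reached (1/9) = 1. Collecting the sign flips along the way, the symbol is +1.

1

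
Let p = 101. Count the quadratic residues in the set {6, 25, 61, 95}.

(6/101) = +1 → QR.
(25/101) = +1 → QR.
(61/101) = -1 → non-residue.
(95/101) = +1 → QR.
Total quadratic residues among the 4: 3.

3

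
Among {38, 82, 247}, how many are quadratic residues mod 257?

(38/257) = -1 → non-residue.
(82/257) = -1 → non-residue.
(247/257) = -1 → non-residue.
Total quadratic residues among the 3: 0.

0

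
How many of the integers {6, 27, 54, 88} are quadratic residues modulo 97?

(6/97) = +1 → QR.
(27/97) = +1 → QR.
(54/97) = +1 → QR.
(88/97) = +1 → QR.
Total quadratic residues among the 4: 4.

4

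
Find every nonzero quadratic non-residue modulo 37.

Square k = 1,…,18 (k and 37−k give the same square):
1²=1, 2²=4, 3²=9, 4²=16, 5²=25, 6²=36, 7²≡12, 8²≡27, 9²≡7, 10²≡26, 11²≡10, 12²≡33, 13²≡21, 14²≡11, 15²≡3, 16²≡34, 17²≡30, 18²≡28 (mod 37).
The residues are {1, 3, 4, 7, 9, 10, 11, 12, 16, 21, 25, 26, 27, 28, 30, 33, 34, 36}; the non-residues are the remaining 18 nonzero classes.

2,5,6,8,13,14,15,17,18,19,20,22,23,24,29,31,32,35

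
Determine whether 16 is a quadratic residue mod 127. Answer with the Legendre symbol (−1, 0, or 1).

Euler's criterion: (16/127) ≡ 16^63 (mod 127).
16^2 ≡ 2 (mod 127)
16^4 ≡ 4 (mod 127)
16^8 ≡ 16 (mod 127)
16^16 ≡ 2 (mod 127)
16^32 ≡ 4 (mod 127)
16^63 = 16^(32+16+8+4+2+1) ≡ 1 (mod 127).
Result is 1, so (16/127) = 1.

1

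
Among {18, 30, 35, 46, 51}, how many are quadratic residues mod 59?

(18/59) = -1 → non-residue.
(30/59) = -1 → non-residue.
(35/59) = +1 → QR.
(46/59) = +1 → QR.
(51/59) = +1 → QR.
Total quadratic residues among the 5: 3.

3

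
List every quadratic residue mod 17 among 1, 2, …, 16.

Square k = 1,…,8 (k and 17−k give the same square):
1²=1, 2²=4, 3²=9, 4²=16, 5²≡8, 6²≡2, 7²≡15, 8²≡13 (mod 17).
So the quadratic residues mod 17 are {1, 2, 4, 8, 9, 13, 15, 16}.

1 2 4 8 9 13 15 16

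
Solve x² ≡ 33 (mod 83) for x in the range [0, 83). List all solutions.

Since 83 ≡ 3 (mod 4), a square root of 33 is 33^((83+1)/4) = 33^21 mod 83.
Repeated squaring: 33^2≡10, 33^4≡17, 33^8≡40, 33^16≡23 (mod 83).
33^21 = 33^(16+4+1) ≡ 38 (mod 83).
Check: 38² = 1444 ≡ 33 (mod 83). The two roots are 38 and 45.

38, 45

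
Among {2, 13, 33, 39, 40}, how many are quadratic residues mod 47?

(2/47) = +1 → QR.
(13/47) = -1 → non-residue.
(33/47) = -1 → non-residue.
(39/47) = -1 → non-residue.
(40/47) = -1 → non-residue.
Total quadratic residues among the 5: 1.

1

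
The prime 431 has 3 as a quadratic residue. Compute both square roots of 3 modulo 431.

Since 431 ≡ 3 (mod 4), a square root of 3 is 3^((431+1)/4) = 3^108 mod 431.
Repeated squaring: 3^2≡9, 3^4≡81, 3^8≡96, 3^16≡165, 3^32≡72, 3^64≡12 (mod 431).
3^108 = 3^(64+32+8+4) ≡ 36 (mod 431).
Check: 36² = 1296 ≡ 3 (mod 431). The two roots are 36 and 395.

36, 395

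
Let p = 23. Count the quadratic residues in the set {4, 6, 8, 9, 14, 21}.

(4/23) = +1 → QR.
(6/23) = +1 → QR.
(8/23) = +1 → QR.
(9/23) = +1 → QR.
(14/23) = -1 → non-residue.
(21/23) = -1 → non-residue.
Total quadratic residues among the 6: 4.

4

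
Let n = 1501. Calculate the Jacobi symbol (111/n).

1

Reciprocity: 111 ≡ 3 and 1501 ≡ 1 (mod 4), so (111/1501) = +(1501/111).
Reduce top mod 111: now compute (58/111).
Pull out 2: since 111 ≡ 7 (mod 8), (2/111) = +1.
Reciprocity: 29 ≡ 1 and 111 ≡ 3 (mod 4), so (29/111) = +(111/29).
Reduce top mod 29: now compute (24/29).
Pull out 2^3: since 29 ≡ 5 (mod 8), (2/29) = -1, so (2/29)^3 = -1.
Reciprocity: 3 ≡ 3 and 29 ≡ 1 (mod 4), so (3/29) = +(29/3).
Reduce top mod 3: now compute (2/3).
Pull out 2: since 3 ≡ 3 (mod 8), (2/3) = -1.
Reached (1/3) = 1. Collecting the sign flips along the way, the symbol is +1.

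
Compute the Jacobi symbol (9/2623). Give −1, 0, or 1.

1

Reciprocity: 9 ≡ 1 and 2623 ≡ 3 (mod 4), so (9/2623) = +(2623/9).
Reduce top mod 9: now compute (4/9).
Pull out 2^2: since 9 ≡ 1 (mod 8), (2/9) = +1, so (2/9)^2 = +1.
Reached (1/9) = 1. Collecting the sign flips along the way, the symbol is +1.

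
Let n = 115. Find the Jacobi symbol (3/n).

Reciprocity: 3 ≡ 3 and 115 ≡ 3 (mod 4), so (3/115) = −(115/3).
Reduce top mod 3: now compute (1/3).
Reached (1/3) = 1. Collecting the sign flips along the way, the symbol is -1.

-1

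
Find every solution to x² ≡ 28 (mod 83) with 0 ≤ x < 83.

32, 51

Since 83 ≡ 3 (mod 4), a square root of 28 is 28^((83+1)/4) = 28^21 mod 83.
Repeated squaring: 28^2≡37, 28^4≡41, 28^8≡21, 28^16≡26 (mod 83).
28^21 = 28^(16+4+1) ≡ 51 (mod 83).
Check: 51² = 2601 ≡ 28 (mod 83). The two roots are 32 and 51.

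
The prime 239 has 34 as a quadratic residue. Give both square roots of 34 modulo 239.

89, 150

Since 239 ≡ 3 (mod 4), a square root of 34 is 34^((239+1)/4) = 34^60 mod 239.
Repeated squaring: 34^2≡200, 34^4≡87, 34^8≡160, 34^16≡27, 34^32≡12 (mod 239).
34^60 = 34^(32+16+8+4) ≡ 150 (mod 239).
Check: 150² = 22500 ≡ 34 (mod 239). The two roots are 89 and 150.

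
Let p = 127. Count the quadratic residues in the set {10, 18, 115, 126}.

(10/127) = -1 → non-residue.
(18/127) = +1 → QR.
(115/127) = +1 → QR.
(126/127) = -1 → non-residue.
Total quadratic residues among the 4: 2.

2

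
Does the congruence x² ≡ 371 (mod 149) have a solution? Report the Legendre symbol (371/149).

1

Euler's criterion: (371/149) ≡ 73^74 (mod 149).
73^2 ≡ 114 (mod 149)
73^4 ≡ 33 (mod 149)
73^8 ≡ 46 (mod 149)
73^16 ≡ 30 (mod 149)
73^32 ≡ 6 (mod 149)
73^64 ≡ 36 (mod 149)
73^74 = 73^(64+8+2) ≡ 1 (mod 149).
Result is 1, so (371/149) = 1.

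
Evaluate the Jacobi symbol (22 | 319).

0

Pull out 2: since 319 ≡ 7 (mod 8), (2/319) = +1.
Reciprocity: 11 ≡ 3 and 319 ≡ 3 (mod 4), so (11/319) = −(319/11).
Reduce top mod 11: now compute (0/11).
Top reduces to 0: gcd > 1, so the symbol is 0.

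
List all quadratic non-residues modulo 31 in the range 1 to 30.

3,6,11,12,13,15,17,21,22,23,24,26,27,29,30

Square k = 1,…,15 (k and 31−k give the same square):
1²=1, 2²=4, 3²=9, 4²=16, 5²=25, 6²≡5, 7²≡18, 8²≡2, 9²≡19, 10²≡7, 11²≡28, 12²≡20, 13²≡14, 14²≡10, 15²≡8 (mod 31).
The residues are {1, 2, 4, 5, 7, 8, 9, 10, 14, 16, 18, 19, 20, 25, 28}; the non-residues are the remaining 15 nonzero classes.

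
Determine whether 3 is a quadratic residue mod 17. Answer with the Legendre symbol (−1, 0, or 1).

Euler's criterion: (3/17) ≡ 3^8 (mod 17).
3^2 ≡ 9 (mod 17)
3^4 ≡ 13 (mod 17)
3^8 ≡ 16 (mod 17)
3^8 = 3^(8) ≡ 16 (mod 17).
Result is 16 ≡ −1, so (3/17) = −1.

-1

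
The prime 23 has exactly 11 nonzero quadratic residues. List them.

1,2,3,4,6,8,9,12,13,16,18

Square k = 1,…,11 (k and 23−k give the same square):
1²=1, 2²=4, 3²=9, 4²=16, 5²≡2, 6²≡13, 7²≡3, 8²≡18, 9²≡12, 10²≡8, 11²≡6 (mod 23).
So the quadratic residues mod 23 are {1, 2, 3, 4, 6, 8, 9, 12, 13, 16, 18}.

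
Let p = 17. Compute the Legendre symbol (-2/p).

1

First reduce: -2 ≡ 15 (mod 17).
Reciprocity: 15 ≡ 3 and 17 ≡ 1 (mod 4), so (15/17) = +(17/15).
Reduce top mod 15: now compute (2/15).
Pull out 2: since 15 ≡ 7 (mod 8), (2/15) = +1.
Reached (1/15) = 1. Collecting the sign flips along the way, the symbol is +1.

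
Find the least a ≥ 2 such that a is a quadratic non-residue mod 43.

2

(2/43) = −1, so 2 is the smallest positive non-residue mod 43.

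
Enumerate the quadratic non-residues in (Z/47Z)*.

Square k = 1,…,23 (k and 47−k give the same square):
1²=1, 2²=4, 3²=9, 4²=16, 5²=25, 6²=36, 7²≡2, 8²≡17, 9²≡34, 10²≡6, 11²≡27, 12²≡3, 13²≡28, 14²≡8, 15²≡37, 16²≡21, 17²≡7, 18²≡42, 19²≡32, 20²≡24, 21²≡18, 22²≡14, 23²≡12 (mod 47).
The residues are {1, 2, 3, 4, 6, 7, 8, 9, 12, 14, 16, 17, 18, 21, 24, 25, 27, 28, 32, 34, 36, 37, 42}; the non-residues are the remaining 23 nonzero classes.

5,10,11,13,15,19,20,22,23,26,29,30,31,33,35,38,39,40,41,43,44,45,46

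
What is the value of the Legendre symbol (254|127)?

0

First reduce: 254 ≡ 0 (mod 127).
Top reduces to 0: gcd > 1, so the symbol is 0.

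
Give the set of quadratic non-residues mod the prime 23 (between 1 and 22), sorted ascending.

5, 7, 10, 11, 14, 15, 17, 19, 20, 21, 22

Square k = 1,…,11 (k and 23−k give the same square):
1²=1, 2²=4, 3²=9, 4²=16, 5²≡2, 6²≡13, 7²≡3, 8²≡18, 9²≡12, 10²≡8, 11²≡6 (mod 23).
The residues are {1, 2, 3, 4, 6, 8, 9, 12, 13, 16, 18}; the non-residues are the remaining 11 nonzero classes.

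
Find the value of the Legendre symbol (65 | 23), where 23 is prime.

First reduce: 65 ≡ 19 (mod 23).
Reciprocity: 19 ≡ 3 and 23 ≡ 3 (mod 4), so (19/23) = −(23/19).
Reduce top mod 19: now compute (4/19).
Pull out 2^2: since 19 ≡ 3 (mod 8), (2/19) = -1, so (2/19)^2 = +1.
Reached (1/19) = 1. Collecting the sign flips along the way, the symbol is -1.

-1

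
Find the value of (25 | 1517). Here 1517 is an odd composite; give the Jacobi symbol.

1

Reciprocity: 25 ≡ 1 and 1517 ≡ 1 (mod 4), so (25/1517) = +(1517/25).
Reduce top mod 25: now compute (17/25).
Reciprocity: 17 ≡ 1 and 25 ≡ 1 (mod 4), so (17/25) = +(25/17).
Reduce top mod 17: now compute (8/17).
Pull out 2^3: since 17 ≡ 1 (mod 8), (2/17) = +1, so (2/17)^3 = +1.
Reached (1/17) = 1. Collecting the sign flips along the way, the symbol is +1.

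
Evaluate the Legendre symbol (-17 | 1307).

First reduce: -17 ≡ 1290 (mod 1307).
Pull out 2: since 1307 ≡ 3 (mod 8), (2/1307) = -1.
Reciprocity: 645 ≡ 1 and 1307 ≡ 3 (mod 4), so (645/1307) = +(1307/645).
Reduce top mod 645: now compute (17/645).
Reciprocity: 17 ≡ 1 and 645 ≡ 1 (mod 4), so (17/645) = +(645/17).
Reduce top mod 17: now compute (16/17).
Pull out 2^4: since 17 ≡ 1 (mod 8), (2/17) = +1, so (2/17)^4 = +1.
Reached (1/17) = 1. Collecting the sign flips along the way, the symbol is -1.

-1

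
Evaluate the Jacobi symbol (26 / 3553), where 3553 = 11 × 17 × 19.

1

Pull out 2: since 3553 ≡ 1 (mod 8), (2/3553) = +1.
Reciprocity: 13 ≡ 1 and 3553 ≡ 1 (mod 4), so (13/3553) = +(3553/13).
Reduce top mod 13: now compute (4/13).
Pull out 2^2: since 13 ≡ 5 (mod 8), (2/13) = -1, so (2/13)^2 = +1.
Reached (1/13) = 1. Collecting the sign flips along the way, the symbol is +1.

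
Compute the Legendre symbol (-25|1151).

First reduce: -25 ≡ 1126 (mod 1151).
Pull out 2: since 1151 ≡ 7 (mod 8), (2/1151) = +1.
Reciprocity: 563 ≡ 3 and 1151 ≡ 3 (mod 4), so (563/1151) = −(1151/563).
Reduce top mod 563: now compute (25/563).
Reciprocity: 25 ≡ 1 and 563 ≡ 3 (mod 4), so (25/563) = +(563/25).
Reduce top mod 25: now compute (13/25).
Reciprocity: 13 ≡ 1 and 25 ≡ 1 (mod 4), so (13/25) = +(25/13).
Reduce top mod 13: now compute (12/13).
Pull out 2^2: since 13 ≡ 5 (mod 8), (2/13) = -1, so (2/13)^2 = +1.
Reciprocity: 3 ≡ 3 and 13 ≡ 1 (mod 4), so (3/13) = +(13/3).
Reduce top mod 3: now compute (1/3).
Reached (1/3) = 1. Collecting the sign flips along the way, the symbol is -1.

-1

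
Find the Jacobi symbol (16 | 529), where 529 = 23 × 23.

1

Pull out 2^4: since 529 ≡ 1 (mod 8), (2/529) = +1, so (2/529)^4 = +1.
Reached (1/529) = 1. Collecting the sign flips along the way, the symbol is +1.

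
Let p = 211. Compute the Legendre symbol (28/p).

Euler's criterion: (28/211) ≡ 28^105 (mod 211).
28^2 ≡ 151 (mod 211)
28^4 ≡ 13 (mod 211)
28^8 ≡ 169 (mod 211)
28^16 ≡ 76 (mod 211)
28^32 ≡ 79 (mod 211)
28^64 ≡ 122 (mod 211)
28^105 = 28^(64+32+8+1) ≡ 210 (mod 211).
Result is 210 ≡ −1, so (28/211) = −1.

-1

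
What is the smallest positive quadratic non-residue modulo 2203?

(2/2203) = −1, so 2 is the smallest positive non-residue mod 2203.

2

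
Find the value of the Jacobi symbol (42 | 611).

Pull out 2: since 611 ≡ 3 (mod 8), (2/611) = -1.
Reciprocity: 21 ≡ 1 and 611 ≡ 3 (mod 4), so (21/611) = +(611/21).
Reduce top mod 21: now compute (2/21).
Pull out 2: since 21 ≡ 5 (mod 8), (2/21) = -1.
Reached (1/21) = 1. Collecting the sign flips along the way, the symbol is +1.

1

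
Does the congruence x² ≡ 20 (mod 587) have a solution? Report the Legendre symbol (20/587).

-1

Pull out 2^2: since 587 ≡ 3 (mod 8), (2/587) = -1, so (2/587)^2 = +1.
Reciprocity: 5 ≡ 1 and 587 ≡ 3 (mod 4), so (5/587) = +(587/5).
Reduce top mod 5: now compute (2/5).
Pull out 2: since 5 ≡ 5 (mod 8), (2/5) = -1.
Reached (1/5) = 1. Collecting the sign flips along the way, the symbol is -1.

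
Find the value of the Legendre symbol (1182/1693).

1

Pull out 2: since 1693 ≡ 5 (mod 8), (2/1693) = -1.
Reciprocity: 591 ≡ 3 and 1693 ≡ 1 (mod 4), so (591/1693) = +(1693/591).
Reduce top mod 591: now compute (511/591).
Reciprocity: 511 ≡ 3 and 591 ≡ 3 (mod 4), so (511/591) = −(591/511).
Reduce top mod 511: now compute (80/511).
Pull out 2^4: since 511 ≡ 7 (mod 8), (2/511) = +1, so (2/511)^4 = +1.
Reciprocity: 5 ≡ 1 and 511 ≡ 3 (mod 4), so (5/511) = +(511/5).
Reduce top mod 5: now compute (1/5).
Reached (1/5) = 1. Collecting the sign flips along the way, the symbol is +1.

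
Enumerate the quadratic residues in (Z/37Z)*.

Square k = 1,…,18 (k and 37−k give the same square):
1²=1, 2²=4, 3²=9, 4²=16, 5²=25, 6²=36, 7²≡12, 8²≡27, 9²≡7, 10²≡26, 11²≡10, 12²≡33, 13²≡21, 14²≡11, 15²≡3, 16²≡34, 17²≡30, 18²≡28 (mod 37).
So the quadratic residues mod 37 are {1, 3, 4, 7, 9, 10, 11, 12, 16, 21, 25, 26, 27, 28, 30, 33, 34, 36}.

1 3 4 7 9 10 11 12 16 21 25 26 27 28 30 33 34 36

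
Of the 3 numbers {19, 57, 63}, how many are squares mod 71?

(19/71) = +1 → QR.
(57/71) = +1 → QR.
(63/71) = -1 → non-residue.
Total quadratic residues among the 3: 2.

2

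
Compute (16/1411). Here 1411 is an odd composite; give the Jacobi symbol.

1

Pull out 2^4: since 1411 ≡ 3 (mod 8), (2/1411) = -1, so (2/1411)^4 = +1.
Reached (1/1411) = 1. Collecting the sign flips along the way, the symbol is +1.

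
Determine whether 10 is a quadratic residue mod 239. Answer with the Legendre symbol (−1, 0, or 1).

1

Pull out 2: since 239 ≡ 7 (mod 8), (2/239) = +1.
Reciprocity: 5 ≡ 1 and 239 ≡ 3 (mod 4), so (5/239) = +(239/5).
Reduce top mod 5: now compute (4/5).
Pull out 2^2: since 5 ≡ 5 (mod 8), (2/5) = -1, so (2/5)^2 = +1.
Reached (1/5) = 1. Collecting the sign flips along the way, the symbol is +1.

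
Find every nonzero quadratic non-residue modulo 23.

5 7 10 11 14 15 17 19 20 21 22

Square k = 1,…,11 (k and 23−k give the same square):
1²=1, 2²=4, 3²=9, 4²=16, 5²≡2, 6²≡13, 7²≡3, 8²≡18, 9²≡12, 10²≡8, 11²≡6 (mod 23).
The residues are {1, 2, 3, 4, 6, 8, 9, 12, 13, 16, 18}; the non-residues are the remaining 11 nonzero classes.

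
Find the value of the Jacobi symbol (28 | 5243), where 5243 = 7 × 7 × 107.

Pull out 2^2: since 5243 ≡ 3 (mod 8), (2/5243) = -1, so (2/5243)^2 = +1.
Reciprocity: 7 ≡ 3 and 5243 ≡ 3 (mod 4), so (7/5243) = −(5243/7).
Reduce top mod 7: now compute (0/7).
Top reduces to 0: gcd > 1, so the symbol is 0.

0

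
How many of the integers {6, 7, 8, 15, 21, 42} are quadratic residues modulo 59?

3

(6/59) = -1 → non-residue.
(7/59) = +1 → QR.
(8/59) = -1 → non-residue.
(15/59) = +1 → QR.
(21/59) = +1 → QR.
(42/59) = -1 → non-residue.
Total quadratic residues among the 6: 3.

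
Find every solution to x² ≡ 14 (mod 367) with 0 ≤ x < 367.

Since 367 ≡ 3 (mod 4), a square root of 14 is 14^((367+1)/4) = 14^92 mod 367.
Repeated squaring: 14^2≡196, 14^4≡248, 14^8≡215, 14^16≡350, 14^32≡289, 14^64≡212 (mod 367).
14^92 = 14^(64+16+8+4) ≡ 324 (mod 367).
Check: 324² = 104976 ≡ 14 (mod 367). The two roots are 43 and 324.

43, 324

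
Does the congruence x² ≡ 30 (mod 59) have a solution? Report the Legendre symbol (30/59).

Pull out 2: since 59 ≡ 3 (mod 8), (2/59) = -1.
Reciprocity: 15 ≡ 3 and 59 ≡ 3 (mod 4), so (15/59) = −(59/15).
Reduce top mod 15: now compute (14/15).
Pull out 2: since 15 ≡ 7 (mod 8), (2/15) = +1.
Reciprocity: 7 ≡ 3 and 15 ≡ 3 (mod 4), so (7/15) = −(15/7).
Reduce top mod 7: now compute (1/7).
Reached (1/7) = 1. Collecting the sign flips along the way, the symbol is -1.

-1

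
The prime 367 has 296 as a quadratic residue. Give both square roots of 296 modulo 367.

Since 367 ≡ 3 (mod 4), a square root of 296 is 296^((367+1)/4) = 296^92 mod 367.
Repeated squaring: 296^2≡270, 296^4≡234, 296^8≡73, 296^16≡191, 296^32≡148, 296^64≡251 (mod 367).
296^92 = 296^(64+16+8+4) ≡ 325 (mod 367).
Check: 325² = 105625 ≡ 296 (mod 367). The two roots are 42 and 325.

42, 325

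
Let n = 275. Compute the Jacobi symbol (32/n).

-1

Pull out 2^5: since 275 ≡ 3 (mod 8), (2/275) = -1, so (2/275)^5 = -1.
Reached (1/275) = 1. Collecting the sign flips along the way, the symbol is -1.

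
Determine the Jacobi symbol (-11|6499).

First reduce: -11 ≡ 6488 (mod 6499).
Pull out 2^3: since 6499 ≡ 3 (mod 8), (2/6499) = -1, so (2/6499)^3 = -1.
Reciprocity: 811 ≡ 3 and 6499 ≡ 3 (mod 4), so (811/6499) = −(6499/811).
Reduce top mod 811: now compute (11/811).
Reciprocity: 11 ≡ 3 and 811 ≡ 3 (mod 4), so (11/811) = −(811/11).
Reduce top mod 11: now compute (8/11).
Pull out 2^3: since 11 ≡ 3 (mod 8), (2/11) = -1, so (2/11)^3 = -1.
Reached (1/11) = 1. Collecting the sign flips along the way, the symbol is +1.

1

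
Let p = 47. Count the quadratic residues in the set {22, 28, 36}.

2

(22/47) = -1 → non-residue.
(28/47) = +1 → QR.
(36/47) = +1 → QR.
Total quadratic residues among the 3: 2.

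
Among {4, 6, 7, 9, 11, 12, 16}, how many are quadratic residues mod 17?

(4/17) = +1 → QR.
(6/17) = -1 → non-residue.
(7/17) = -1 → non-residue.
(9/17) = +1 → QR.
(11/17) = -1 → non-residue.
(12/17) = -1 → non-residue.
(16/17) = +1 → QR.
Total quadratic residues among the 7: 3.

3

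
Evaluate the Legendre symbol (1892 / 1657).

First reduce: 1892 ≡ 235 (mod 1657).
Reciprocity: 235 ≡ 3 and 1657 ≡ 1 (mod 4), so (235/1657) = +(1657/235).
Reduce top mod 235: now compute (12/235).
Pull out 2^2: since 235 ≡ 3 (mod 8), (2/235) = -1, so (2/235)^2 = +1.
Reciprocity: 3 ≡ 3 and 235 ≡ 3 (mod 4), so (3/235) = −(235/3).
Reduce top mod 3: now compute (1/3).
Reached (1/3) = 1. Collecting the sign flips along the way, the symbol is -1.

-1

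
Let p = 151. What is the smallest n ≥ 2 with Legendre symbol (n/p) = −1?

(2/151) = +1, so 2 is a residue.
(3/151) = −1, so 3 is the smallest positive non-residue mod 151.

3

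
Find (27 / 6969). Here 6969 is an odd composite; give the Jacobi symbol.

Reciprocity: 27 ≡ 3 and 6969 ≡ 1 (mod 4), so (27/6969) = +(6969/27).
Reduce top mod 27: now compute (3/27).
Reciprocity: 3 ≡ 3 and 27 ≡ 3 (mod 4), so (3/27) = −(27/3).
Reduce top mod 3: now compute (0/3).
Top reduces to 0: gcd > 1, so the symbol is 0.

0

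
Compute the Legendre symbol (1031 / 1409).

-1

Reciprocity: 1031 ≡ 3 and 1409 ≡ 1 (mod 4), so (1031/1409) = +(1409/1031).
Reduce top mod 1031: now compute (378/1031).
Pull out 2: since 1031 ≡ 7 (mod 8), (2/1031) = +1.
Reciprocity: 189 ≡ 1 and 1031 ≡ 3 (mod 4), so (189/1031) = +(1031/189).
Reduce top mod 189: now compute (86/189).
Pull out 2: since 189 ≡ 5 (mod 8), (2/189) = -1.
Reciprocity: 43 ≡ 3 and 189 ≡ 1 (mod 4), so (43/189) = +(189/43).
Reduce top mod 43: now compute (17/43).
Reciprocity: 17 ≡ 1 and 43 ≡ 3 (mod 4), so (17/43) = +(43/17).
Reduce top mod 17: now compute (9/17).
Reciprocity: 9 ≡ 1 and 17 ≡ 1 (mod 4), so (9/17) = +(17/9).
Reduce top mod 9: now compute (8/9).
Pull out 2^3: since 9 ≡ 1 (mod 8), (2/9) = +1, so (2/9)^3 = +1.
Reached (1/9) = 1. Collecting the sign flips along the way, the symbol is -1.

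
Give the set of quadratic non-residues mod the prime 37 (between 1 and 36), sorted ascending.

Square k = 1,…,18 (k and 37−k give the same square):
1²=1, 2²=4, 3²=9, 4²=16, 5²=25, 6²=36, 7²≡12, 8²≡27, 9²≡7, 10²≡26, 11²≡10, 12²≡33, 13²≡21, 14²≡11, 15²≡3, 16²≡34, 17²≡30, 18²≡28 (mod 37).
The residues are {1, 3, 4, 7, 9, 10, 11, 12, 16, 21, 25, 26, 27, 28, 30, 33, 34, 36}; the non-residues are the remaining 18 nonzero classes.

2,5,6,8,13,14,15,17,18,19,20,22,23,24,29,31,32,35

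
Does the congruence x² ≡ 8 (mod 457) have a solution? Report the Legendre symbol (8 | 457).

Pull out 2^3: since 457 ≡ 1 (mod 8), (2/457) = +1, so (2/457)^3 = +1.
Reached (1/457) = 1. Collecting the sign flips along the way, the symbol is +1.

1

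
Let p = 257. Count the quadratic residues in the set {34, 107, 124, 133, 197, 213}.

5

(34/257) = +1 → QR.
(107/257) = -1 → non-residue.
(124/257) = +1 → QR.
(133/257) = +1 → QR.
(197/257) = +1 → QR.
(213/257) = +1 → QR.
Total quadratic residues among the 6: 5.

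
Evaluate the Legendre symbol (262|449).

-1

Pull out 2: since 449 ≡ 1 (mod 8), (2/449) = +1.
Reciprocity: 131 ≡ 3 and 449 ≡ 1 (mod 4), so (131/449) = +(449/131).
Reduce top mod 131: now compute (56/131).
Pull out 2^3: since 131 ≡ 3 (mod 8), (2/131) = -1, so (2/131)^3 = -1.
Reciprocity: 7 ≡ 3 and 131 ≡ 3 (mod 4), so (7/131) = −(131/7).
Reduce top mod 7: now compute (5/7).
Reciprocity: 5 ≡ 1 and 7 ≡ 3 (mod 4), so (5/7) = +(7/5).
Reduce top mod 5: now compute (2/5).
Pull out 2: since 5 ≡ 5 (mod 8), (2/5) = -1.
Reached (1/5) = 1. Collecting the sign flips along the way, the symbol is -1.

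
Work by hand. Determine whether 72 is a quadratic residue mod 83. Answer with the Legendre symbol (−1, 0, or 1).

-1

Pull out 2^3: since 83 ≡ 3 (mod 8), (2/83) = -1, so (2/83)^3 = -1.
Reciprocity: 9 ≡ 1 and 83 ≡ 3 (mod 4), so (9/83) = +(83/9).
Reduce top mod 9: now compute (2/9).
Pull out 2: since 9 ≡ 1 (mod 8), (2/9) = +1.
Reached (1/9) = 1. Collecting the sign flips along the way, the symbol is -1.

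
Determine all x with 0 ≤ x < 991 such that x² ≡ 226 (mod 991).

312, 679

Since 991 ≡ 3 (mod 4), a square root of 226 is 226^((991+1)/4) = 226^248 mod 991.
Repeated squaring: 226^2≡535, 226^4≡817, 226^8≡546, 226^16≡816, 226^32≡895, 226^64≡297, 226^128≡10 (mod 991).
226^248 = 226^(128+64+32+16+8) ≡ 679 (mod 991).
Check: 679² = 461041 ≡ 226 (mod 991). The two roots are 312 and 679.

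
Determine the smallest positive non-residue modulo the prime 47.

(2/47) = +1, so 2 is a residue.
(3/47) = +1, so 3 is a residue.
(4/47) = +1, so 4 is a residue.
(5/47) = −1, so 5 is the smallest positive non-residue mod 47.

5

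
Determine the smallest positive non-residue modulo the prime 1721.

(2/1721) = +1, so 2 is a residue.
(3/1721) = −1, so 3 is the smallest positive non-residue mod 1721.

3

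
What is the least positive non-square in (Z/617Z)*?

3

(2/617) = +1, so 2 is a residue.
(3/617) = −1, so 3 is the smallest positive non-residue mod 617.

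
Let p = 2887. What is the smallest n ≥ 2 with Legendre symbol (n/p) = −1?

3

(2/2887) = +1, so 2 is a residue.
(3/2887) = −1, so 3 is the smallest positive non-residue mod 2887.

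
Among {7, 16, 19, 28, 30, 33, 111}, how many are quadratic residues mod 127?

3

(7/127) = -1 → non-residue.
(16/127) = +1 → QR.
(19/127) = +1 → QR.
(28/127) = -1 → non-residue.
(30/127) = +1 → QR.
(33/127) = -1 → non-residue.
(111/127) = -1 → non-residue.
Total quadratic residues among the 7: 3.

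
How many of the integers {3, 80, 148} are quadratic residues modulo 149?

2

(3/149) = -1 → non-residue.
(80/149) = +1 → QR.
(148/149) = +1 → QR.
Total quadratic residues among the 3: 2.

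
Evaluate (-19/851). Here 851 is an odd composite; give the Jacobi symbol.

-1

First reduce: -19 ≡ 832 (mod 851).
Pull out 2^6: since 851 ≡ 3 (mod 8), (2/851) = -1, so (2/851)^6 = +1.
Reciprocity: 13 ≡ 1 and 851 ≡ 3 (mod 4), so (13/851) = +(851/13).
Reduce top mod 13: now compute (6/13).
Pull out 2: since 13 ≡ 5 (mod 8), (2/13) = -1.
Reciprocity: 3 ≡ 3 and 13 ≡ 1 (mod 4), so (3/13) = +(13/3).
Reduce top mod 3: now compute (1/3).
Reached (1/3) = 1. Collecting the sign flips along the way, the symbol is -1.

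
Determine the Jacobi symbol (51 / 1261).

-1

Reciprocity: 51 ≡ 3 and 1261 ≡ 1 (mod 4), so (51/1261) = +(1261/51).
Reduce top mod 51: now compute (37/51).
Reciprocity: 37 ≡ 1 and 51 ≡ 3 (mod 4), so (37/51) = +(51/37).
Reduce top mod 37: now compute (14/37).
Pull out 2: since 37 ≡ 5 (mod 8), (2/37) = -1.
Reciprocity: 7 ≡ 3 and 37 ≡ 1 (mod 4), so (7/37) = +(37/7).
Reduce top mod 7: now compute (2/7).
Pull out 2: since 7 ≡ 7 (mod 8), (2/7) = +1.
Reached (1/7) = 1. Collecting the sign flips along the way, the symbol is -1.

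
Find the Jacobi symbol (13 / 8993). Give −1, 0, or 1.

Reciprocity: 13 ≡ 1 and 8993 ≡ 1 (mod 4), so (13/8993) = +(8993/13).
Reduce top mod 13: now compute (10/13).
Pull out 2: since 13 ≡ 5 (mod 8), (2/13) = -1.
Reciprocity: 5 ≡ 1 and 13 ≡ 1 (mod 4), so (5/13) = +(13/5).
Reduce top mod 5: now compute (3/5).
Reciprocity: 3 ≡ 3 and 5 ≡ 1 (mod 4), so (3/5) = +(5/3).
Reduce top mod 3: now compute (2/3).
Pull out 2: since 3 ≡ 3 (mod 8), (2/3) = -1.
Reached (1/3) = 1. Collecting the sign flips along the way, the symbol is +1.

1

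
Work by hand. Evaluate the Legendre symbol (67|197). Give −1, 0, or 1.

Reciprocity: 67 ≡ 3 and 197 ≡ 1 (mod 4), so (67/197) = +(197/67).
Reduce top mod 67: now compute (63/67).
Reciprocity: 63 ≡ 3 and 67 ≡ 3 (mod 4), so (63/67) = −(67/63).
Reduce top mod 63: now compute (4/63).
Pull out 2^2: since 63 ≡ 7 (mod 8), (2/63) = +1, so (2/63)^2 = +1.
Reached (1/63) = 1. Collecting the sign flips along the way, the symbol is -1.

-1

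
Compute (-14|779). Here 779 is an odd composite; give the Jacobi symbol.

First reduce: -14 ≡ 765 (mod 779).
Reciprocity: 765 ≡ 1 and 779 ≡ 3 (mod 4), so (765/779) = +(779/765).
Reduce top mod 765: now compute (14/765).
Pull out 2: since 765 ≡ 5 (mod 8), (2/765) = -1.
Reciprocity: 7 ≡ 3 and 765 ≡ 1 (mod 4), so (7/765) = +(765/7).
Reduce top mod 7: now compute (2/7).
Pull out 2: since 7 ≡ 7 (mod 8), (2/7) = +1.
Reached (1/7) = 1. Collecting the sign flips along the way, the symbol is -1.

-1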